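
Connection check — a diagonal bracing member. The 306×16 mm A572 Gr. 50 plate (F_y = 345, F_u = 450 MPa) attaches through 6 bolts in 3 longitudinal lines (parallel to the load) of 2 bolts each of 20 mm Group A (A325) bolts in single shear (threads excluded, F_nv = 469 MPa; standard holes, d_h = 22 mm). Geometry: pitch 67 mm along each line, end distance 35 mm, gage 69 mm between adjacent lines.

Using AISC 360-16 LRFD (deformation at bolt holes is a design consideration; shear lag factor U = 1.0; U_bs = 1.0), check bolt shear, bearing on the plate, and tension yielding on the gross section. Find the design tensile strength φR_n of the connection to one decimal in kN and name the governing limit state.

663.0 kN (bolt shear governs)

Bolt shear: A_b = π(20)²/4 = 314.16 mm². φR_n = 0.75 × 469 × 314.16 × 6 × 1 = 663.0 kN.
Bearing (16 mm plate, F_u = 450 MPa): end bolts L_c = 35 − 22/2 = 24, R_n = min(1.2×24×16×450, 2.4×20×16×450) = 207.36 kN/bolt; interior L_c = 67 − 22 = 45, R_n = 345.6 kN/bolt. φR_n = 0.75 × (3×207.36 + 3×345.6) = 1244.2 kN.
Tension yield (gross): A_g = 306×16 = 4896 mm². φR_n = 0.90 × 345 × 4896 = 1520.2 kN.
Governing: min(663.0, 1244.2, 1520.2) = 663.0 kN → bolt shear.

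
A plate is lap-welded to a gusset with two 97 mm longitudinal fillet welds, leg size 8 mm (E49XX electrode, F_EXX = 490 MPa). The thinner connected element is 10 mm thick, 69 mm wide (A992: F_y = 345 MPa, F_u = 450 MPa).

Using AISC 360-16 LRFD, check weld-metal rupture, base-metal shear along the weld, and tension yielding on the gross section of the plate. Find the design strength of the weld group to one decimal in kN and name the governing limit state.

214.2 kN (gross-section yield governs)

Weld metal: throat = 0.707×8 = 5.656 mm, L = 2×97 = 194 mm. φR_n = 0.75 × 0.6 × 490 × 5.656 × 194 = 241.9 kN.
Base metal shear (10 mm plate): yield φR_n = 1.0×0.6×345×10×194 = 401.6 kN; rupture φR_n = 0.75×0.6×450×10×194 = 392.9 kN; take 392.9 kN (rupture).
Tension yield (gross): A_g = 69×10 = 690 mm². φR_n = 0.90 × 345 × 690 = 214.2 kN.
Governing: min(241.9, 392.9, 214.2) = 214.2 kN → gross-section yield.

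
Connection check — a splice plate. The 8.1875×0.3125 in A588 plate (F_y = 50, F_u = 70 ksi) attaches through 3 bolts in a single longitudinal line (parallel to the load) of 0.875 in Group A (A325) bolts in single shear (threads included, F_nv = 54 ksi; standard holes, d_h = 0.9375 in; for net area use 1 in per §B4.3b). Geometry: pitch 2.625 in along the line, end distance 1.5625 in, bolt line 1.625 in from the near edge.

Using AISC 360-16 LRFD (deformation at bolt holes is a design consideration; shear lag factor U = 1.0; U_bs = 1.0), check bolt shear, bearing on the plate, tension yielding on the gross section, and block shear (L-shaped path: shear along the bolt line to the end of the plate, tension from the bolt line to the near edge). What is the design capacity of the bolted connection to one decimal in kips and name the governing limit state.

60.9 kips (block shear governs)

Bolt shear: A_b = π(0.875)²/4 = 0.60132 in². φR_n = 0.75 × 54 × 0.60132 × 3 × 1 = 73.1 kips.
Bearing (0.3125 in plate, F_u = 70 ksi): end bolts L_c = 1.5625 − 0.9375/2 = 1.09375, R_n = min(1.2×1.09375×0.3125×70, 2.4×0.875×0.3125×70) = 28.711 kips/bolt; interior L_c = 2.625 − 0.9375 = 1.6875, R_n = 44.297 kips/bolt. φR_n = 0.75 × (1×28.711 + 2×44.297) = 88.0 kips.
Tension yield (gross): A_g = 8.1875×0.3125 = 2.5586 in². φR_n = 0.90 × 50 × 2.5586 = 115.1 kips.
Block shear: shear path 1×[1.5625+2×2.625] = 1×6.8125 in, A_gv = 2.1289, A_nv = 1×(6.8125 − 2.5×1)×0.3125 = 1.3477 in²; tension to near edge: (1.625 − 0.5×1)×0.3125 = 0.35156 in². R_n = min(0.6×70×1.3477, 0.6×50×2.1289) + 1.0×70×0.35156 = min(56.603, 63.867) + 24.609 = 81.212 kips. φR_n = 0.75 × 81.212 = 60.9 kips.
Governing: min(73.1, 88.0, 115.1, 60.9) = 60.9 kips → block shear.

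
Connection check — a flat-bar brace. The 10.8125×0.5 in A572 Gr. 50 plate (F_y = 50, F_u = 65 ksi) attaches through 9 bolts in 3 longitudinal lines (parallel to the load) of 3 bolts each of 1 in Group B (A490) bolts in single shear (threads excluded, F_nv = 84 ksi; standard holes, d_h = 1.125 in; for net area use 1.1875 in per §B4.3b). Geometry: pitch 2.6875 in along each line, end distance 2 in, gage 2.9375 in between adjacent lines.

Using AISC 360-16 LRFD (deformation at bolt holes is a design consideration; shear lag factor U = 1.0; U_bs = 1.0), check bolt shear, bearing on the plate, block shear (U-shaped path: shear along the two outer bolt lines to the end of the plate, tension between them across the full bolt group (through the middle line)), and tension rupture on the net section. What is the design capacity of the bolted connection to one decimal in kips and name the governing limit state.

176.7 kips (net-section rupture governs)

Bolt shear: A_b = π(1)²/4 = 0.7854 in². φR_n = 0.75 × 84 × 0.7854 × 9 × 1 = 445.3 kips.
Bearing (0.5 in plate, F_u = 65 ksi): end bolts L_c = 2 − 1.125/2 = 1.4375, R_n = min(1.2×1.4375×0.5×65, 2.4×1×0.5×65) = 56.063 kips/bolt; interior L_c = 2.6875 − 1.125 = 1.5625, R_n = 60.938 kips/bolt. φR_n = 0.75 × (3×56.063 + 6×60.938) = 400.4 kips.
Block shear: shear path 2×[2+2×2.6875] = 2×7.375 in, A_gv = 7.375, A_nv = 2×(7.375 − 2.5×1.1875)×0.5 = 4.4063 in²; tension across gage: (5.875 − 2×1.1875)×0.5 = 1.75 in². R_n = min(0.6×65×4.4063, 0.6×50×7.375) + 1.0×65×1.75 = min(171.85, 221.25) + 113.75 = 285.6 kips. φR_n = 0.75 × 285.6 = 214.2 kips.
Tension rupture (net): A_n = (10.8125 − 3×1.1875)×0.5 = 3.625 in² (U = 1.0, A_e = A_n). φR_n = 0.75 × 65 × 3.625 = 176.7 kips.
Governing: min(445.3, 400.4, 214.2, 176.7) = 176.7 kips → net-section rupture.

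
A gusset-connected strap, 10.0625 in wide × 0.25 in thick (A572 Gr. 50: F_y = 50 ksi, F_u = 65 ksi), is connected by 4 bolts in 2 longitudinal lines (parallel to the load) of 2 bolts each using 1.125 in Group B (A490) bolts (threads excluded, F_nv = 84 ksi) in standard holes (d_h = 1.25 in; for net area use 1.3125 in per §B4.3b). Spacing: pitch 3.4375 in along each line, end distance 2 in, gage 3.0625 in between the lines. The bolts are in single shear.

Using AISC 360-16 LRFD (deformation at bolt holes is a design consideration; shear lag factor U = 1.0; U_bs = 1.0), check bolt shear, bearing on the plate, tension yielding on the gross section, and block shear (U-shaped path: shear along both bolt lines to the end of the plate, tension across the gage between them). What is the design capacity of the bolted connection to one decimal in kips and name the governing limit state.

72.1 kips (block shear governs)

Bolt shear: A_b = π(1.125)²/4 = 0.99402 in². φR_n = 0.75 × 84 × 0.99402 × 4 × 1 = 250.5 kips.
Bearing (0.25 in plate, F_u = 65 ksi): end bolts L_c = 2 − 1.25/2 = 1.375, R_n = min(1.2×1.375×0.25×65, 2.4×1.125×0.25×65) = 26.813 kips/bolt; interior L_c = 3.4375 − 1.25 = 2.1875, R_n = 42.656 kips/bolt. φR_n = 0.75 × (2×26.813 + 2×42.656) = 104.2 kips.
Tension yield (gross): A_g = 10.0625×0.25 = 2.5156 in². φR_n = 0.90 × 50 × 2.5156 = 113.2 kips.
Block shear: shear path 2×[2+1×3.4375] = 2×5.4375 in, A_gv = 2.7188, A_nv = 2×(5.4375 − 1.5×1.3125)×0.25 = 1.7344 in²; tension across gage: (3.0625 − 1×1.3125)×0.25 = 0.4375 in². R_n = min(0.6×65×1.7344, 0.6×50×2.7188) + 1.0×65×0.4375 = min(67.642, 81.564) + 28.438 = 96.08 kips. φR_n = 0.75 × 96.08 = 72.1 kips.
Governing: min(250.5, 104.2, 113.2, 72.1) = 72.1 kips → block shear.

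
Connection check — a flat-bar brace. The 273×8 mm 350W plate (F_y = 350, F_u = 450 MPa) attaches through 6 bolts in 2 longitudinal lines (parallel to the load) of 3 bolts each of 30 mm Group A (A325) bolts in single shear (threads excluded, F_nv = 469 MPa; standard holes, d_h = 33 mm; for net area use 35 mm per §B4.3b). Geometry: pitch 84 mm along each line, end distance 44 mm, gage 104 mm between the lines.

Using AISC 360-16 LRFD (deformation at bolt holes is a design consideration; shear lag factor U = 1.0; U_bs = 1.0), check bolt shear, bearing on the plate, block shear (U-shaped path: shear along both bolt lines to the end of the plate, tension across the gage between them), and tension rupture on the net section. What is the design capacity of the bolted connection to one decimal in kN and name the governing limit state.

548.1 kN (net-section rupture governs)

Bolt shear: A_b = π(30)²/4 = 706.86 mm². φR_n = 0.75 × 469 × 706.86 × 6 × 1 = 1491.8 kN.
Bearing (8 mm plate, F_u = 450 MPa): end bolts L_c = 44 − 33/2 = 27.5, R_n = min(1.2×27.5×8×450, 2.4×30×8×450) = 118.8 kN/bolt; interior L_c = 84 − 33 = 51, R_n = 220.32 kN/bolt. φR_n = 0.75 × (2×118.8 + 4×220.32) = 839.2 kN.
Block shear: shear path 2×[44+2×84] = 2×212 mm, A_gv = 3392, A_nv = 2×(212 − 2.5×35)×8 = 1992 mm²; tension across gage: (104 − 1×35)×8 = 552 mm². R_n = min(0.6×450×1992, 0.6×350×3392) + 1.0×450×552 = min(537.84, 712.32) + 248.4 = 786.24 kN. φR_n = 0.75 × 786.24 = 589.7 kN.
Tension rupture (net): A_n = (273 − 2×35)×8 = 1624 mm² (U = 1.0, A_e = A_n). φR_n = 0.75 × 450 × 1624 = 548.1 kN.
Governing: min(1491.8, 839.2, 589.7, 548.1) = 548.1 kN → net-section rupture.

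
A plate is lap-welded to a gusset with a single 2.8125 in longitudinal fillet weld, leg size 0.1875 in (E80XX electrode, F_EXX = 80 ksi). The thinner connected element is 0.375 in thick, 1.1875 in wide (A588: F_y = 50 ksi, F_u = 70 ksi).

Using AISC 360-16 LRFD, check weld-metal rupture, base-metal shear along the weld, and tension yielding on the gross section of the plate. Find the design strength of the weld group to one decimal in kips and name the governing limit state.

13.4 kips (weld metal governs)

Weld metal: throat = 0.707×0.1875 = 0.13256 in, L = 2.8125 in. φR_n = 0.75 × 0.6 × 80 × 0.13256 × 2.8125 = 13.4 kips.
Base metal shear (0.375 in plate): yield φR_n = 1.0×0.6×50×0.375×2.8125 = 31.6 kips; rupture φR_n = 0.75×0.6×70×0.375×2.8125 = 33.2 kips; take 31.6 kips (yield).
Tension yield (gross): A_g = 1.1875×0.375 = 0.44531 in². φR_n = 0.90 × 50 × 0.44531 = 20.0 kips.
Governing: min(13.4, 31.6, 20.0) = 13.4 kips → weld metal.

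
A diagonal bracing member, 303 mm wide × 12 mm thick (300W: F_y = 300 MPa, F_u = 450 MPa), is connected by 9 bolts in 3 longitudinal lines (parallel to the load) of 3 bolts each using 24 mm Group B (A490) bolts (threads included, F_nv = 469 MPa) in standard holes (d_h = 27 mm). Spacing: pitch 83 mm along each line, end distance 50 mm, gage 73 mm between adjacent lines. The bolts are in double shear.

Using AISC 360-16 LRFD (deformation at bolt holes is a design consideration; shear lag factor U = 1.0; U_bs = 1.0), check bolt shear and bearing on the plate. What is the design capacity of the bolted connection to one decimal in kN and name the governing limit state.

1931.9 kN (bearing governs)

Bolt shear: A_b = π(24)²/4 = 452.39 mm². φR_n = 0.75 × 469 × 452.39 × 9 × 2 = 2864.3 kN.
Bearing (12 mm plate, F_u = 450 MPa): end bolts L_c = 50 − 27/2 = 36.5, R_n = min(1.2×36.5×12×450, 2.4×24×12×450) = 236.52 kN/bolt; interior L_c = 83 − 27 = 56, R_n = 311.04 kN/bolt. φR_n = 0.75 × (3×236.52 + 6×311.04) = 1931.9 kN.
Governing: min(2864.3, 1931.9) = 1931.9 kN → bearing.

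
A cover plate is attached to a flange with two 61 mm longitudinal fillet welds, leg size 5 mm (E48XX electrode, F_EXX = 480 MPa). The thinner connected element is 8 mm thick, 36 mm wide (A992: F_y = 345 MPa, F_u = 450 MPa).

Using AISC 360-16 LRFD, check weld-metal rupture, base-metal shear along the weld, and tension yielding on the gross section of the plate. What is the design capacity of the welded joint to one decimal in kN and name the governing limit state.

Weld metal: throat = 0.707×5 = 3.535 mm, L = 2×61 = 122 mm. φR_n = 0.75 × 0.6 × 480 × 3.535 × 122 = 93.2 kN.
Base metal shear (8 mm plate): yield φR_n = 1.0×0.6×345×8×122 = 202.0 kN; rupture φR_n = 0.75×0.6×450×8×122 = 197.6 kN; take 197.6 kN (rupture).
Tension yield (gross): A_g = 36×8 = 288 mm². φR_n = 0.90 × 345 × 288 = 89.4 kN.
Governing: min(93.2, 197.6, 89.4) = 89.4 kN → gross-section yield.

89.4 kN (gross-section yield governs)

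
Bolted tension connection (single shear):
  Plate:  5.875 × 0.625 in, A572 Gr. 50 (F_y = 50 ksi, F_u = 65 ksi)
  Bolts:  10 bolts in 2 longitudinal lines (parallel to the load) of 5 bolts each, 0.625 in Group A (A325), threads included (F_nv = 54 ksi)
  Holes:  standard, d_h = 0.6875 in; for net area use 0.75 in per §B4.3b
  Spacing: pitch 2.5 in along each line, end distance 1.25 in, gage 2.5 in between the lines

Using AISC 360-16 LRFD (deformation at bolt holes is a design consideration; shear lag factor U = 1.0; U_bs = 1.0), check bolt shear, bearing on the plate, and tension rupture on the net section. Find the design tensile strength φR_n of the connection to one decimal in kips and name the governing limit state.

Bolt shear: A_b = π(0.625)²/4 = 0.3068 in². φR_n = 0.75 × 54 × 0.3068 × 10 × 1 = 124.3 kips.
Bearing (0.625 in plate, F_u = 65 ksi): end bolts L_c = 1.25 − 0.6875/2 = 0.90625, R_n = min(1.2×0.90625×0.625×65, 2.4×0.625×0.625×65) = 44.18 kips/bolt; interior L_c = 2.5 − 0.6875 = 1.8125, R_n = 60.938 kips/bolt. φR_n = 0.75 × (2×44.18 + 8×60.938) = 431.9 kips.
Tension rupture (net): A_n = (5.875 − 2×0.75)×0.625 = 2.7344 in² (U = 1.0, A_e = A_n). φR_n = 0.75 × 65 × 2.7344 = 133.3 kips.
Governing: min(124.3, 431.9, 133.3) = 124.3 kips → bolt shear.

124.3 kips (bolt shear governs)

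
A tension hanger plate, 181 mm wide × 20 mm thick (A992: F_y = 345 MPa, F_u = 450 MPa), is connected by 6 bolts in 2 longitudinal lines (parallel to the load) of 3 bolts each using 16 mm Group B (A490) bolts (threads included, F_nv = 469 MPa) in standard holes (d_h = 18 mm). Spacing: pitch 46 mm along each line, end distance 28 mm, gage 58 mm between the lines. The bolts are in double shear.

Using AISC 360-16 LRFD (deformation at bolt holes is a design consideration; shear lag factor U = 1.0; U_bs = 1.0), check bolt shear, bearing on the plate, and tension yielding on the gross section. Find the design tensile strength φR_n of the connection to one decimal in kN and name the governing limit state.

848.7 kN (bolt shear governs)

Bolt shear: A_b = π(16)²/4 = 201.06 mm². φR_n = 0.75 × 469 × 201.06 × 6 × 2 = 848.7 kN.
Bearing (20 mm plate, F_u = 450 MPa): end bolts L_c = 28 − 18/2 = 19, R_n = min(1.2×19×20×450, 2.4×16×20×450) = 205.2 kN/bolt; interior L_c = 46 − 18 = 28, R_n = 302.4 kN/bolt. φR_n = 0.75 × (2×205.2 + 4×302.4) = 1215.0 kN.
Tension yield (gross): A_g = 181×20 = 3620 mm². φR_n = 0.90 × 345 × 3620 = 1124.0 kN.
Governing: min(848.7, 1215.0, 1124.0) = 848.7 kN → bolt shear.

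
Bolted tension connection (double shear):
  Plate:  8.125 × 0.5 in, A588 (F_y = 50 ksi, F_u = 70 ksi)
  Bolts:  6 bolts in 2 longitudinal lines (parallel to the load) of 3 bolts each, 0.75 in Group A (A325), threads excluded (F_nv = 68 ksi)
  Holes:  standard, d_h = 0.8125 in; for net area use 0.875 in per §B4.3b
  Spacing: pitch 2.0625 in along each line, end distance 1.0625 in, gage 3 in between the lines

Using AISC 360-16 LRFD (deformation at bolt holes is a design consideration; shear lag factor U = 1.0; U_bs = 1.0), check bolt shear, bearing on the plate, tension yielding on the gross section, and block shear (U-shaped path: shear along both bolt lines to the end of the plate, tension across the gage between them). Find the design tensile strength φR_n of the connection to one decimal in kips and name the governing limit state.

Bolt shear: A_b = π(0.75)²/4 = 0.44179 in². φR_n = 0.75 × 68 × 0.44179 × 6 × 2 = 270.4 kips.
Bearing (0.5 in plate, F_u = 70 ksi): end bolts L_c = 1.0625 − 0.8125/2 = 0.65625, R_n = min(1.2×0.65625×0.5×70, 2.4×0.75×0.5×70) = 27.563 kips/bolt; interior L_c = 2.0625 − 0.8125 = 1.25, R_n = 52.5 kips/bolt. φR_n = 0.75 × (2×27.563 + 4×52.5) = 198.8 kips.
Tension yield (gross): A_g = 8.125×0.5 = 4.0625 in². φR_n = 0.90 × 50 × 4.0625 = 182.8 kips.
Block shear: shear path 2×[1.0625+2×2.0625] = 2×5.1875 in, A_gv = 5.1875, A_nv = 2×(5.1875 − 2.5×0.875)×0.5 = 3 in²; tension across gage: (3 − 1×0.875)×0.5 = 1.0625 in². R_n = min(0.6×70×3, 0.6×50×5.1875) + 1.0×70×1.0625 = min(126, 155.63) + 74.375 = 200.38 kips. φR_n = 0.75 × 200.38 = 150.3 kips.
Governing: min(270.4, 198.8, 182.8, 150.3) = 150.3 kips → block shear.

150.3 kips (block shear governs)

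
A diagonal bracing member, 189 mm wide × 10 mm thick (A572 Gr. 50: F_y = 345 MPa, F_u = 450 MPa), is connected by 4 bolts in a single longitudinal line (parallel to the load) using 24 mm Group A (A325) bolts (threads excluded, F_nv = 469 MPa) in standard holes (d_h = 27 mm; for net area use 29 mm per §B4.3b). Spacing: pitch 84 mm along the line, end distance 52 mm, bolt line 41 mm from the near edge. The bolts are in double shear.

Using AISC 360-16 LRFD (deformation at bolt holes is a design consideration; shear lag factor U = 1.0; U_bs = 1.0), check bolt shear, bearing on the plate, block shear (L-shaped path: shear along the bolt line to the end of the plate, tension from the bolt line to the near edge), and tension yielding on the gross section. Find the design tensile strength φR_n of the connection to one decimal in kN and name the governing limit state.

Bolt shear: A_b = π(24)²/4 = 452.39 mm². φR_n = 0.75 × 469 × 452.39 × 4 × 2 = 1273.0 kN.
Bearing (10 mm plate, F_u = 450 MPa): end bolts L_c = 52 − 27/2 = 38.5, R_n = min(1.2×38.5×10×450, 2.4×24×10×450) = 207.9 kN/bolt; interior L_c = 84 − 27 = 57, R_n = 259.2 kN/bolt. φR_n = 0.75 × (1×207.9 + 3×259.2) = 739.1 kN.
Block shear: shear path 1×[52+3×84] = 1×304 mm, A_gv = 3040, A_nv = 1×(304 − 3.5×29)×10 = 2025 mm²; tension to near edge: (41 − 0.5×29)×10 = 265 mm². R_n = min(0.6×450×2025, 0.6×345×3040) + 1.0×450×265 = min(546.75, 629.28) + 119.25 = 666 kN. φR_n = 0.75 × 666 = 499.5 kN.
Tension yield (gross): A_g = 189×10 = 1890 mm². φR_n = 0.90 × 345 × 1890 = 586.8 kN.
Governing: min(1273.0, 739.1, 499.5, 586.8) = 499.5 kN → block shear.

499.5 kN (block shear governs)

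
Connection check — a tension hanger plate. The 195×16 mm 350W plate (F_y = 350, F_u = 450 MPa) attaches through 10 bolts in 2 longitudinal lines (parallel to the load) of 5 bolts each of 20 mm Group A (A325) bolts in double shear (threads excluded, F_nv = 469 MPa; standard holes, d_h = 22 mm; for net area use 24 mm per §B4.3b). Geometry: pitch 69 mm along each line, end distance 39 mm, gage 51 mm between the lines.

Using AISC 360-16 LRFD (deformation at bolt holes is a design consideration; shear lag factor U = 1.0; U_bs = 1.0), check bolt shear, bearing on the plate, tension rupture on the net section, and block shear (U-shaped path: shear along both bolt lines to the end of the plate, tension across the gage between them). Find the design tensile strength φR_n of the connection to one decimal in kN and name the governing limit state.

793.8 kN (net-section rupture governs)

Bolt shear: A_b = π(20)²/4 = 314.16 mm². φR_n = 0.75 × 469 × 314.16 × 10 × 2 = 2210.1 kN.
Bearing (16 mm plate, F_u = 450 MPa): end bolts L_c = 39 − 22/2 = 28, R_n = min(1.2×28×16×450, 2.4×20×16×450) = 241.92 kN/bolt; interior L_c = 69 − 22 = 47, R_n = 345.6 kN/bolt. φR_n = 0.75 × (2×241.92 + 8×345.6) = 2436.5 kN.
Tension rupture (net): A_n = (195 − 2×24)×16 = 2352 mm² (U = 1.0, A_e = A_n). φR_n = 0.75 × 450 × 2352 = 793.8 kN.
Block shear: shear path 2×[39+4×69] = 2×315 mm, A_gv = 10080, A_nv = 2×(315 − 4.5×24)×16 = 6624 mm²; tension across gage: (51 − 1×24)×16 = 432 mm². R_n = min(0.6×450×6624, 0.6×350×10080) + 1.0×450×432 = min(1788.5, 2116.8) + 194.4 = 1982.9 kN. φR_n = 0.75 × 1982.9 = 1487.2 kN.
Governing: min(2210.1, 2436.5, 793.8, 1487.2) = 793.8 kN → net-section rupture.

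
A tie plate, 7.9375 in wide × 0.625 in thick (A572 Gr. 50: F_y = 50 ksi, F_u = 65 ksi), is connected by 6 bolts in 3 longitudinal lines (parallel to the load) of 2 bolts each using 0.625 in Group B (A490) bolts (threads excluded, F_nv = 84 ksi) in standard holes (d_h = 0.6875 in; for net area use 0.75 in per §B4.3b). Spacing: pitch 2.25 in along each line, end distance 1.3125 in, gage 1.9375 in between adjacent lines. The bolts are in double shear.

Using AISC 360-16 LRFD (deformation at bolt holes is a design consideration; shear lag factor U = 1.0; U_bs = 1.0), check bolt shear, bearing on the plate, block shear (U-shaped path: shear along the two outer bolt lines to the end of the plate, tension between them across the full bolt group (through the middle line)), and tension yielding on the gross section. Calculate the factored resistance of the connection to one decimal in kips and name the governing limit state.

Bolt shear: A_b = π(0.625)²/4 = 0.3068 in². φR_n = 0.75 × 84 × 0.3068 × 6 × 2 = 231.9 kips.
Bearing (0.625 in plate, F_u = 65 ksi): end bolts L_c = 1.3125 − 0.6875/2 = 0.96875, R_n = min(1.2×0.96875×0.625×65, 2.4×0.625×0.625×65) = 47.227 kips/bolt; interior L_c = 2.25 − 0.6875 = 1.5625, R_n = 60.938 kips/bolt. φR_n = 0.75 × (3×47.227 + 3×60.938) = 243.4 kips.
Block shear: shear path 2×[1.3125+1×2.25] = 2×3.5625 in, A_gv = 4.4531, A_nv = 2×(3.5625 − 1.5×0.75)×0.625 = 3.0469 in²; tension across gage: (3.875 − 2×0.75)×0.625 = 1.4844 in². R_n = min(0.6×65×3.0469, 0.6×50×4.4531) + 1.0×65×1.4844 = min(118.83, 133.59) + 96.486 = 215.32 kips. φR_n = 0.75 × 215.32 = 161.5 kips.
Tension yield (gross): A_g = 7.9375×0.625 = 4.9609 in². φR_n = 0.90 × 50 × 4.9609 = 223.2 kips.
Governing: min(231.9, 243.4, 161.5, 223.2) = 161.5 kips → block shear.

161.5 kips (block shear governs)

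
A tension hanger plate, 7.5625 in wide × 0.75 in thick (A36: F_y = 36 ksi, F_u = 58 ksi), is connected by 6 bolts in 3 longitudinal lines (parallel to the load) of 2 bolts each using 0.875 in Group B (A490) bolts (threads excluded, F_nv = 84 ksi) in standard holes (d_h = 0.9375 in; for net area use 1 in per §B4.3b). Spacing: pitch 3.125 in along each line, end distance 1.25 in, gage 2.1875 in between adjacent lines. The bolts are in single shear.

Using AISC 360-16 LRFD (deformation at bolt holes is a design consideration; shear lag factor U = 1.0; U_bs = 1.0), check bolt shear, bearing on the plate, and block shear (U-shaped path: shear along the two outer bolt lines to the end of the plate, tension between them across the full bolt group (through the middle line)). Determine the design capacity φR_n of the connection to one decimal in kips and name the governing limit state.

183.8 kips (block shear governs)

Bolt shear: A_b = π(0.875)²/4 = 0.60132 in². φR_n = 0.75 × 84 × 0.60132 × 6 × 1 = 227.3 kips.
Bearing (0.75 in plate, F_u = 58 ksi): end bolts L_c = 1.25 − 0.9375/2 = 0.78125, R_n = min(1.2×0.78125×0.75×58, 2.4×0.875×0.75×58) = 40.781 kips/bolt; interior L_c = 3.125 − 0.9375 = 2.1875, R_n = 91.35 kips/bolt. φR_n = 0.75 × (3×40.781 + 3×91.35) = 297.3 kips.
Block shear: shear path 2×[1.25+1×3.125] = 2×4.375 in, A_gv = 6.5625, A_nv = 2×(4.375 − 1.5×1)×0.75 = 4.3125 in²; tension across gage: (4.375 − 2×1)×0.75 = 1.7813 in². R_n = min(0.6×58×4.3125, 0.6×36×6.5625) + 1.0×58×1.7813 = min(150.08, 141.75) + 103.32 = 245.07 kips. φR_n = 0.75 × 245.07 = 183.8 kips.
Governing: min(227.3, 297.3, 183.8) = 183.8 kips → block shear.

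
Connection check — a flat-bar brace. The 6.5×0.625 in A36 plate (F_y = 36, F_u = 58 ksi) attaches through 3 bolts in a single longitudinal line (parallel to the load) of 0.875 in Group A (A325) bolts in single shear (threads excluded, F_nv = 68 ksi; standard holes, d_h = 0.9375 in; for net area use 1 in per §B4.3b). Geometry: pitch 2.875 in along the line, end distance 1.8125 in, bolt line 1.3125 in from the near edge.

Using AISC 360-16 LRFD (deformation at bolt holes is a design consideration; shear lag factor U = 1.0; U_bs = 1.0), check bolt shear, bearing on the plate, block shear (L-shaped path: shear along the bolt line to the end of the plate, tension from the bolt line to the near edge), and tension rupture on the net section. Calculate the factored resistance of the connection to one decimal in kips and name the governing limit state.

92.0 kips (bolt shear governs)

Bolt shear: A_b = π(0.875)²/4 = 0.60132 in². φR_n = 0.75 × 68 × 0.60132 × 3 × 1 = 92.0 kips.
Bearing (0.625 in plate, F_u = 58 ksi): end bolts L_c = 1.8125 − 0.9375/2 = 1.34375, R_n = min(1.2×1.34375×0.625×58, 2.4×0.875×0.625×58) = 58.453 kips/bolt; interior L_c = 2.875 − 0.9375 = 1.9375, R_n = 76.125 kips/bolt. φR_n = 0.75 × (1×58.453 + 2×76.125) = 158.0 kips.
Block shear: shear path 1×[1.8125+2×2.875] = 1×7.5625 in, A_gv = 4.7266, A_nv = 1×(7.5625 − 2.5×1)×0.625 = 3.1641 in²; tension to near edge: (1.3125 − 0.5×1)×0.625 = 0.50781 in². R_n = min(0.6×58×3.1641, 0.6×36×4.7266) + 1.0×58×0.50781 = min(110.11, 102.09) + 29.453 = 131.54 kips. φR_n = 0.75 × 131.54 = 98.7 kips.
Tension rupture (net): A_n = (6.5 − 1×1)×0.625 = 3.4375 in² (U = 1.0, A_e = A_n). φR_n = 0.75 × 58 × 3.4375 = 149.5 kips.
Governing: min(92.0, 158.0, 98.7, 149.5) = 92.0 kips → bolt shear.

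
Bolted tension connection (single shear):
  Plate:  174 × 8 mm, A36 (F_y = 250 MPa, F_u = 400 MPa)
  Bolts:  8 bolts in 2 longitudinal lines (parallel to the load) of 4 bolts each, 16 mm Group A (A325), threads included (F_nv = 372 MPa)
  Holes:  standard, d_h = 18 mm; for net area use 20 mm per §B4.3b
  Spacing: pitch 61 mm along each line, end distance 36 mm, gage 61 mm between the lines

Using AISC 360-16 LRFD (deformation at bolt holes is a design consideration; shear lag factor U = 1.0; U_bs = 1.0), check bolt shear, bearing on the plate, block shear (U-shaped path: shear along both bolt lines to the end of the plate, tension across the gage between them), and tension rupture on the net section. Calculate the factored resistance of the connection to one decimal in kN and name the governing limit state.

321.6 kN (net-section rupture governs)

Bolt shear: A_b = π(16)²/4 = 201.06 mm². φR_n = 0.75 × 372 × 201.06 × 8 × 1 = 448.8 kN.
Bearing (8 mm plate, F_u = 400 MPa): end bolts L_c = 36 − 18/2 = 27, R_n = min(1.2×27×8×400, 2.4×16×8×400) = 103.68 kN/bolt; interior L_c = 61 − 18 = 43, R_n = 122.88 kN/bolt. φR_n = 0.75 × (2×103.68 + 6×122.88) = 708.5 kN.
Block shear: shear path 2×[36+3×61] = 2×219 mm, A_gv = 3504, A_nv = 2×(219 − 3.5×20)×8 = 2384 mm²; tension across gage: (61 − 1×20)×8 = 328 mm². R_n = min(0.6×400×2384, 0.6×250×3504) + 1.0×400×328 = min(572.16, 525.6) + 131.2 = 656.8 kN. φR_n = 0.75 × 656.8 = 492.6 kN.
Tension rupture (net): A_n = (174 − 2×20)×8 = 1072 mm² (U = 1.0, A_e = A_n). φR_n = 0.75 × 400 × 1072 = 321.6 kN.
Governing: min(448.8, 708.5, 492.6, 321.6) = 321.6 kN → net-section rupture.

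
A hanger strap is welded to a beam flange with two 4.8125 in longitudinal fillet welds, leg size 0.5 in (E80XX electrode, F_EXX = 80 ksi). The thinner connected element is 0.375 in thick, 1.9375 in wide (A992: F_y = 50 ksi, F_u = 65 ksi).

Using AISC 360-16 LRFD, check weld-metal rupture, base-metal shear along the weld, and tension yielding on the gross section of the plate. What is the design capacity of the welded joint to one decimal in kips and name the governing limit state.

Weld metal: throat = 0.707×0.5 = 0.3535 in, L = 2×4.8125 = 9.625 in. φR_n = 0.75 × 0.6 × 80 × 0.3535 × 9.625 = 122.5 kips.
Base metal shear (0.375 in plate): yield φR_n = 1.0×0.6×50×0.375×9.625 = 108.3 kips; rupture φR_n = 0.75×0.6×65×0.375×9.625 = 105.6 kips; take 105.6 kips (rupture).
Tension yield (gross): A_g = 1.9375×0.375 = 0.72656 in². φR_n = 0.90 × 50 × 0.72656 = 32.7 kips.
Governing: min(122.5, 105.6, 32.7) = 32.7 kips → gross-section yield.

32.7 kips (gross-section yield governs)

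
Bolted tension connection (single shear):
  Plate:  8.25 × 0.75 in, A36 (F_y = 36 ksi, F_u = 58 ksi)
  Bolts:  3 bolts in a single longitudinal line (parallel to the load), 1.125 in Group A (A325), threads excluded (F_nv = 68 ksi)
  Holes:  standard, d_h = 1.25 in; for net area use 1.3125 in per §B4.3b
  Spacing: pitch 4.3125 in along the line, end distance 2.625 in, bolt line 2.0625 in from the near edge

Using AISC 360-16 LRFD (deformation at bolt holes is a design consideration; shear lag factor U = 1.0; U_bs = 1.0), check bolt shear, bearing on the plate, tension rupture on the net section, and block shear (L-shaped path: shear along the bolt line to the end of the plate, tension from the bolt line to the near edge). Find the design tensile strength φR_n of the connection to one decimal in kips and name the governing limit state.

152.1 kips (bolt shear governs)

Bolt shear: A_b = π(1.125)²/4 = 0.99402 in². φR_n = 0.75 × 68 × 0.99402 × 3 × 1 = 152.1 kips.
Bearing (0.75 in plate, F_u = 58 ksi): end bolts L_c = 2.625 − 1.25/2 = 2, R_n = min(1.2×2×0.75×58, 2.4×1.125×0.75×58) = 104.4 kips/bolt; interior L_c = 4.3125 − 1.25 = 3.0625, R_n = 117.45 kips/bolt. φR_n = 0.75 × (1×104.4 + 2×117.45) = 254.5 kips.
Tension rupture (net): A_n = (8.25 − 1×1.3125)×0.75 = 5.2031 in² (U = 1.0, A_e = A_n). φR_n = 0.75 × 58 × 5.2031 = 226.3 kips.
Block shear: shear path 1×[2.625+2×4.3125] = 1×11.25 in, A_gv = 8.4375, A_nv = 1×(11.25 − 2.5×1.3125)×0.75 = 5.9766 in²; tension to near edge: (2.0625 − 0.5×1.3125)×0.75 = 1.0547 in². R_n = min(0.6×58×5.9766, 0.6×36×8.4375) + 1.0×58×1.0547 = min(207.99, 182.25) + 61.173 = 243.42 kips. φR_n = 0.75 × 243.42 = 182.6 kips.
Governing: min(152.1, 254.5, 226.3, 182.6) = 152.1 kips → bolt shear.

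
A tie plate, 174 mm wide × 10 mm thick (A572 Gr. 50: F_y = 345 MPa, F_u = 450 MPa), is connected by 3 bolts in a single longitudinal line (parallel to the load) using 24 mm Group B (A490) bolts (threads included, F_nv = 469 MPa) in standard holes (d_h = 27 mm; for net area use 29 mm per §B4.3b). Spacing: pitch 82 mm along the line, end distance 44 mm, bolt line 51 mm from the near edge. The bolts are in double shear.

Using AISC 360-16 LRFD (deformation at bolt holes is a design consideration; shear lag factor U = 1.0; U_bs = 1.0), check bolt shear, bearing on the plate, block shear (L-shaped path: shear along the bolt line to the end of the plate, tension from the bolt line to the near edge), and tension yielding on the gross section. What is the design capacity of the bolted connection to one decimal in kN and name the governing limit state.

Bolt shear: A_b = π(24)²/4 = 452.39 mm². φR_n = 0.75 × 469 × 452.39 × 3 × 2 = 954.8 kN.
Bearing (10 mm plate, F_u = 450 MPa): end bolts L_c = 44 − 27/2 = 30.5, R_n = min(1.2×30.5×10×450, 2.4×24×10×450) = 164.7 kN/bolt; interior L_c = 82 − 27 = 55, R_n = 259.2 kN/bolt. φR_n = 0.75 × (1×164.7 + 2×259.2) = 512.3 kN.
Block shear: shear path 1×[44+2×82] = 1×208 mm, A_gv = 2080, A_nv = 1×(208 − 2.5×29)×10 = 1355 mm²; tension to near edge: (51 − 0.5×29)×10 = 365 mm². R_n = min(0.6×450×1355, 0.6×345×2080) + 1.0×450×365 = min(365.85, 430.56) + 164.25 = 530.1 kN. φR_n = 0.75 × 530.1 = 397.6 kN.
Tension yield (gross): A_g = 174×10 = 1740 mm². φR_n = 0.90 × 345 × 1740 = 540.3 kN.
Governing: min(954.8, 512.3, 397.6, 540.3) = 397.6 kN → block shear.

397.6 kN (block shear governs)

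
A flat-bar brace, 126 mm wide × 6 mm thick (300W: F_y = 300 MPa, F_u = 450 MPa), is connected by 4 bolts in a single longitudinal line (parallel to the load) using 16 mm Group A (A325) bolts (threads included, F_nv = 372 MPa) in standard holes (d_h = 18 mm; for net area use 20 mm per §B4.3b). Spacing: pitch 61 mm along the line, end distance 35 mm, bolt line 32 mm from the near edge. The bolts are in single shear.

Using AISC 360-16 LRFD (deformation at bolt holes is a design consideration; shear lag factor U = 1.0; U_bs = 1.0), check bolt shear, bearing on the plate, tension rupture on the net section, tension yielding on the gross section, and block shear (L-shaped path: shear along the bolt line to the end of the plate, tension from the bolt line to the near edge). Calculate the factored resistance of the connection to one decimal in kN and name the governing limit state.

204.1 kN (gross-section yield governs)

Bolt shear: A_b = π(16)²/4 = 201.06 mm². φR_n = 0.75 × 372 × 201.06 × 4 × 1 = 224.4 kN.
Bearing (6 mm plate, F_u = 450 MPa): end bolts L_c = 35 − 18/2 = 26, R_n = min(1.2×26×6×450, 2.4×16×6×450) = 84.24 kN/bolt; interior L_c = 61 − 18 = 43, R_n = 103.68 kN/bolt. φR_n = 0.75 × (1×84.24 + 3×103.68) = 296.5 kN.
Tension rupture (net): A_n = (126 − 1×20)×6 = 636 mm² (U = 1.0, A_e = A_n). φR_n = 0.75 × 450 × 636 = 214.7 kN.
Tension yield (gross): A_g = 126×6 = 756 mm². φR_n = 0.90 × 300 × 756 = 204.1 kN.
Block shear: shear path 1×[35+3×61] = 1×218 mm, A_gv = 1308, A_nv = 1×(218 − 3.5×20)×6 = 888 mm²; tension to near edge: (32 − 0.5×20)×6 = 132 mm². R_n = min(0.6×450×888, 0.6×300×1308) + 1.0×450×132 = min(239.76, 235.44) + 59.4 = 294.84 kN. φR_n = 0.75 × 294.84 = 221.1 kN.
Governing: min(224.4, 296.5, 214.7, 204.1, 221.1) = 204.1 kN → gross-section yield.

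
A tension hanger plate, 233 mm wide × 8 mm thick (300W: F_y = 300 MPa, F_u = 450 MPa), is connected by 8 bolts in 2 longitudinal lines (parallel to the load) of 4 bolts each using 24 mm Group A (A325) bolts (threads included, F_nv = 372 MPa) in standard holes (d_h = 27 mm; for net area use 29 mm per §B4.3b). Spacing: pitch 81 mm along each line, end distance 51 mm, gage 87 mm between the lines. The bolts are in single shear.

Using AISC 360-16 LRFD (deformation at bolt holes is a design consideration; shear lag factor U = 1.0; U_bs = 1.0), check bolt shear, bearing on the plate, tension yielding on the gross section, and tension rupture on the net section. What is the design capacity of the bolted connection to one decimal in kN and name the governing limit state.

472.5 kN (net-section rupture governs)

Bolt shear: A_b = π(24)²/4 = 452.39 mm². φR_n = 0.75 × 372 × 452.39 × 8 × 1 = 1009.7 kN.
Bearing (8 mm plate, F_u = 450 MPa): end bolts L_c = 51 − 27/2 = 37.5, R_n = min(1.2×37.5×8×450, 2.4×24×8×450) = 162 kN/bolt; interior L_c = 81 − 27 = 54, R_n = 207.36 kN/bolt. φR_n = 0.75 × (2×162 + 6×207.36) = 1176.1 kN.
Tension yield (gross): A_g = 233×8 = 1864 mm². φR_n = 0.90 × 300 × 1864 = 503.3 kN.
Tension rupture (net): A_n = (233 − 2×29)×8 = 1400 mm² (U = 1.0, A_e = A_n). φR_n = 0.75 × 450 × 1400 = 472.5 kN.
Governing: min(1009.7, 1176.1, 503.3, 472.5) = 472.5 kN → net-section rupture.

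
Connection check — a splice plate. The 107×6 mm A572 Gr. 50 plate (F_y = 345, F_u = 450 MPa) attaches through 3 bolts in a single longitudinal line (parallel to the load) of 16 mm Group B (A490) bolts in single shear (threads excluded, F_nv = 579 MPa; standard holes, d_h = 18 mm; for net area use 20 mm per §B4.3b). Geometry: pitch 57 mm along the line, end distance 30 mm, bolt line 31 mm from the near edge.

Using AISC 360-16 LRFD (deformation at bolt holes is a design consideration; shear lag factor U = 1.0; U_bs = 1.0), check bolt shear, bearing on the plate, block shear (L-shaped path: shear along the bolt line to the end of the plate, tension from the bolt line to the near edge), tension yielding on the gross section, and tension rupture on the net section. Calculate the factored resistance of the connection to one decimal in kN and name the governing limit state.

Bolt shear: A_b = π(16)²/4 = 201.06 mm². φR_n = 0.75 × 579 × 201.06 × 3 × 1 = 261.9 kN.
Bearing (6 mm plate, F_u = 450 MPa): end bolts L_c = 30 − 18/2 = 21, R_n = min(1.2×21×6×450, 2.4×16×6×450) = 68.04 kN/bolt; interior L_c = 57 − 18 = 39, R_n = 103.68 kN/bolt. φR_n = 0.75 × (1×68.04 + 2×103.68) = 206.6 kN.
Block shear: shear path 1×[30+2×57] = 1×144 mm, A_gv = 864, A_nv = 1×(144 − 2.5×20)×6 = 564 mm²; tension to near edge: (31 − 0.5×20)×6 = 126 mm². R_n = min(0.6×450×564, 0.6×345×864) + 1.0×450×126 = min(152.28, 178.85) + 56.7 = 208.98 kN. φR_n = 0.75 × 208.98 = 156.7 kN.
Tension yield (gross): A_g = 107×6 = 642 mm². φR_n = 0.90 × 345 × 642 = 199.3 kN.
Tension rupture (net): A_n = (107 − 1×20)×6 = 522 mm² (U = 1.0, A_e = A_n). φR_n = 0.75 × 450 × 522 = 176.2 kN.
Governing: min(261.9, 206.6, 156.7, 199.3, 176.2) = 156.7 kN → block shear.

156.7 kN (block shear governs)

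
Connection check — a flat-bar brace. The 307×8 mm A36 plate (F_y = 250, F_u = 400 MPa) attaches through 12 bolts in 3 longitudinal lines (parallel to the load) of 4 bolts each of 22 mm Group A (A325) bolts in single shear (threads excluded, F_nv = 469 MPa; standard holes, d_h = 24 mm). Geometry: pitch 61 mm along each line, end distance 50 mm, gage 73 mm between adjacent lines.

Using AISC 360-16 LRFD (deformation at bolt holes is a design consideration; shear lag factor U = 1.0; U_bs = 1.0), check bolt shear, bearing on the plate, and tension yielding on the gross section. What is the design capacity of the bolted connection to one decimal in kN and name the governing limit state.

552.6 kN (gross-section yield governs)

Bolt shear: A_b = π(22)²/4 = 380.13 mm². φR_n = 0.75 × 469 × 380.13 × 12 × 1 = 1604.5 kN.
Bearing (8 mm plate, F_u = 400 MPa): end bolts L_c = 50 − 24/2 = 38, R_n = min(1.2×38×8×400, 2.4×22×8×400) = 145.92 kN/bolt; interior L_c = 61 − 24 = 37, R_n = 142.08 kN/bolt. φR_n = 0.75 × (3×145.92 + 9×142.08) = 1287.4 kN.
Tension yield (gross): A_g = 307×8 = 2456 mm². φR_n = 0.90 × 250 × 2456 = 552.6 kN.
Governing: min(1604.5, 1287.4, 552.6) = 552.6 kN → gross-section yield.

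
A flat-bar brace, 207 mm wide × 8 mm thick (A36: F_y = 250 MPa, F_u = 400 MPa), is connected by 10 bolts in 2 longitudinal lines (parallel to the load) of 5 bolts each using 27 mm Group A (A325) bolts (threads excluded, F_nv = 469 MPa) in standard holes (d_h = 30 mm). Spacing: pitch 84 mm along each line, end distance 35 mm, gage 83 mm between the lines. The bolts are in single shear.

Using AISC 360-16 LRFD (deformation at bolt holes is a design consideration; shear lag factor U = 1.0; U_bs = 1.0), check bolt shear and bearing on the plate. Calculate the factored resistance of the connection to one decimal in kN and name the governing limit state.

Bolt shear: A_b = π(27)²/4 = 572.56 mm². φR_n = 0.75 × 469 × 572.56 × 10 × 1 = 2014.0 kN.
Bearing (8 mm plate, F_u = 400 MPa): end bolts L_c = 35 − 30/2 = 20, R_n = min(1.2×20×8×400, 2.4×27×8×400) = 76.8 kN/bolt; interior L_c = 84 − 30 = 54, R_n = 207.36 kN/bolt. φR_n = 0.75 × (2×76.8 + 8×207.36) = 1359.4 kN.
Governing: min(2014.0, 1359.4) = 1359.4 kN → bearing.

1359.4 kN (bearing governs)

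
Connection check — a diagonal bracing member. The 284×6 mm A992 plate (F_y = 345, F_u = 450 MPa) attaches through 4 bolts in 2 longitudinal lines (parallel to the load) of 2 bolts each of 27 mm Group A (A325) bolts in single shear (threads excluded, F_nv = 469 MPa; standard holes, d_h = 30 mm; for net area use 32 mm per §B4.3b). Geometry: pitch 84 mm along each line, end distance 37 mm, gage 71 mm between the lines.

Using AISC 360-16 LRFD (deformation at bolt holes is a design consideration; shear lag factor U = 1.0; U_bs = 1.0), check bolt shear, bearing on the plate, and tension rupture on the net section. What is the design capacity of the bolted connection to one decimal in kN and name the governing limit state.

369.4 kN (bearing governs)

Bolt shear: A_b = π(27)²/4 = 572.56 mm². φR_n = 0.75 × 469 × 572.56 × 4 × 1 = 805.6 kN.
Bearing (6 mm plate, F_u = 450 MPa): end bolts L_c = 37 − 30/2 = 22, R_n = min(1.2×22×6×450, 2.4×27×6×450) = 71.28 kN/bolt; interior L_c = 84 − 30 = 54, R_n = 174.96 kN/bolt. φR_n = 0.75 × (2×71.28 + 2×174.96) = 369.4 kN.
Tension rupture (net): A_n = (284 − 2×32)×6 = 1320 mm² (U = 1.0, A_e = A_n). φR_n = 0.75 × 450 × 1320 = 445.5 kN.
Governing: min(805.6, 369.4, 445.5) = 369.4 kN → bearing.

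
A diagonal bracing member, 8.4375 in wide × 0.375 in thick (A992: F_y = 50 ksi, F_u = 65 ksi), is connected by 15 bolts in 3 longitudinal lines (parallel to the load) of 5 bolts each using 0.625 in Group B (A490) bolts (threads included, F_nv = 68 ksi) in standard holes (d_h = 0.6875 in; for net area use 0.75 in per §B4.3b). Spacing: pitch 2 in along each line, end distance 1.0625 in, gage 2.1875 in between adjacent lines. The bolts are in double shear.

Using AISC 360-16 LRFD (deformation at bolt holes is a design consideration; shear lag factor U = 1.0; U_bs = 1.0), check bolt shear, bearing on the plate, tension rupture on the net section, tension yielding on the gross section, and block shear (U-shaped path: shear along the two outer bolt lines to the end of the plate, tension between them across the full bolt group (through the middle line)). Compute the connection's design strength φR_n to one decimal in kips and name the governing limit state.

113.1 kips (net-section rupture governs)

Bolt shear: A_b = π(0.625)²/4 = 0.3068 in². φR_n = 0.75 × 68 × 0.3068 × 15 × 2 = 469.4 kips.
Bearing (0.375 in plate, F_u = 65 ksi): end bolts L_c = 1.0625 − 0.6875/2 = 0.71875, R_n = min(1.2×0.71875×0.375×65, 2.4×0.625×0.375×65) = 21.023 kips/bolt; interior L_c = 2 − 0.6875 = 1.3125, R_n = 36.563 kips/bolt. φR_n = 0.75 × (3×21.023 + 12×36.563) = 376.4 kips.
Tension rupture (net): A_n = (8.4375 − 3×0.75)×0.375 = 2.3203 in² (U = 1.0, A_e = A_n). φR_n = 0.75 × 65 × 2.3203 = 113.1 kips.
Tension yield (gross): A_g = 8.4375×0.375 = 3.1641 in². φR_n = 0.90 × 50 × 3.1641 = 142.4 kips.
Block shear: shear path 2×[1.0625+4×2] = 2×9.0625 in, A_gv = 6.7969, A_nv = 2×(9.0625 − 4.5×0.75)×0.375 = 4.2656 in²; tension across gage: (4.375 − 2×0.75)×0.375 = 1.0781 in². R_n = min(0.6×65×4.2656, 0.6×50×6.7969) + 1.0×65×1.0781 = min(166.36, 203.91) + 70.077 = 236.44 kips. φR_n = 0.75 × 236.44 = 177.3 kips.
Governing: min(469.4, 376.4, 113.1, 142.4, 177.3) = 113.1 kips → net-section rupture.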